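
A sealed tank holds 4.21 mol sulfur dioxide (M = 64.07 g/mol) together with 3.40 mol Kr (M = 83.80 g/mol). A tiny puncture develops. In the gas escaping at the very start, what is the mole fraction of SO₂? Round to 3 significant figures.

0.586

The effusion rate of species i is ∝ p_i/√M_i ∝ n_i/√M_i.
So x_SO₂ in the escaping gas = (n_SO₂/√M_SO₂) / Σ(n_i/√M_i)
= (4.21/√64.07) / (4.21/√64.07 + 3.40/√83.80) = 0.5260/(0.5260 + 0.3714) = 0.586.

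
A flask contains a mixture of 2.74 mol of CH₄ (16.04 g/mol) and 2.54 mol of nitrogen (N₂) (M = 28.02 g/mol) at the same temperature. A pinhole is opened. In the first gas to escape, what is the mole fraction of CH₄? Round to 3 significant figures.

The effusion rate of species i is ∝ p_i/√M_i ∝ n_i/√M_i.
So x_CH₄ in the escaping gas = (n_CH₄/√M_CH₄) / Σ(n_i/√M_i)
= (2.74/√16.04) / (2.74/√16.04 + 2.54/√28.02) = 0.6841/(0.6841 + 0.4798) = 0.588.

0.588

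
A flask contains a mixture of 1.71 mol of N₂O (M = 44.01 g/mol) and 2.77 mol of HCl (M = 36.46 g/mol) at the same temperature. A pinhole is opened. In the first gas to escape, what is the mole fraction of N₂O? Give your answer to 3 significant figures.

0.360

Rate_i ∝ x_i/√M_i (Graham's law weighted by mole fraction), so the effusate composition follows n_i/√M_i.
Mole fraction of N₂O in the effusate = (n_N₂O/√M_N₂O) / (n_N₂O/√M_N₂O + n_HCl/√M_HCl)
= (1.71/√44.01) / (1.71/√44.01 + 2.77/√36.46) = 0.2578/(0.2578 + 0.4587) = 0.360.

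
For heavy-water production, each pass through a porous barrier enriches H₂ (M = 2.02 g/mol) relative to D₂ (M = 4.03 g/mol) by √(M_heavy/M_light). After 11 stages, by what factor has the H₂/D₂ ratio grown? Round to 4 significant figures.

44.64

The single-stage factor is √(M_heavy/M_light), so 11 stages give [√(4.03/2.02)]^11 = (4.03/2.02)^(11/2).
= 1.99505^(11/2) = 44.64.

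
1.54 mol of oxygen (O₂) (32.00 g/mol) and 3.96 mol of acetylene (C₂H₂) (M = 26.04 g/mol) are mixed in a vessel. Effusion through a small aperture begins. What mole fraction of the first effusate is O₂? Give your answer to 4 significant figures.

Effusion rate of each component ∝ n_i/√M_i (partial pressure × 1/√M).
Mole fraction of O₂ in the effusate = (n_O₂/√M_O₂) / (n_O₂/√M_O₂ + n_C₂H₂/√M_C₂H₂)
= (1.54/√32.00) / (1.54/√32.00 + 3.96/√26.04) = 0.2722/(0.2722 + 0.7760) = 0.2597.

0.2597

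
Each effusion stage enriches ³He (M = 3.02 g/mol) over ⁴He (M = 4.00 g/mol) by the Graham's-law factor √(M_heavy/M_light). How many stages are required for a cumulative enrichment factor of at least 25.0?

23

Per stage α = (4.00/3.02)^(1/2) = 1.32450^0.5, giving ln α = 0.1405.
Need α^N ≥ 25.0 ⇒ N ≥ ln(25.0) / ln α = 3.219 / 0.1405 = 22.91.
So at least 23 stages are needed.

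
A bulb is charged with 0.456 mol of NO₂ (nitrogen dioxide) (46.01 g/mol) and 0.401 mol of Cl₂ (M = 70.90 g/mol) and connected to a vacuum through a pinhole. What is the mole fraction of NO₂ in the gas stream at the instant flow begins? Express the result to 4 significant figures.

Each component's effusion rate ∝ (its partial pressure)·(1/√M) ∝ n_i/√M_i.
x_NO₂(eff) = (n_NO₂/√M_NO₂) / (n_NO₂/√M_NO₂ + n_Cl₂/√M_Cl₂)
= (0.456/√46.01) / (0.456/√46.01 + 0.401/√70.90) = 0.06723/(0.06723 + 0.04762) = 0.5853.

0.5853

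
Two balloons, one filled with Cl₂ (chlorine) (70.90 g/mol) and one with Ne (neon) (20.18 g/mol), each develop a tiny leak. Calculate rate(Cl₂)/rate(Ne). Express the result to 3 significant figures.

Graham's law gives rate_Cl₂/rate_Ne = √(M_Ne/M_Cl₂) = √(20.18/70.90) = √0.2846 = 0.534.

0.534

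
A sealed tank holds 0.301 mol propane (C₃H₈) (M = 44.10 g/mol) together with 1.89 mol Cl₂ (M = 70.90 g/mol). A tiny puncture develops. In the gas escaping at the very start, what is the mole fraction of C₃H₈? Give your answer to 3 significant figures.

Each component's effusion rate ∝ (its partial pressure)·(1/√M) ∝ n_i/√M_i.
So x_C₃H₈ in the escaping gas = (n_C₃H₈/√M_C₃H₈) / Σ(n_i/√M_i)
= (0.301/√44.10) / (0.301/√44.10 + 1.89/√70.90) = 0.04533/(0.04533 + 0.2245) = 0.168.

0.168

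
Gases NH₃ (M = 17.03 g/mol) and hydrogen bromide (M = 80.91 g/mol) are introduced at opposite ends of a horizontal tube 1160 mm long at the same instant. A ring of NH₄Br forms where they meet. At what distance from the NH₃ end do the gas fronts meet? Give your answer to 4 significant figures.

The fronts meet when d_NH₃ + d_HBr = L with d_NH₃/d_HBr = √(M_HBr/M_NH₃) (Graham's law). Here √(M_HBr/M_NH₃) = √(80.91/17.03) = 2.180.
With d_NH₃ + d_HBr = 1160 mm, d_HBr = 1160/(1 + 2.180) = 364.8 mm.
d_NH₃ = 1160 − 364.8 = 795.2 mm.

795.2 mm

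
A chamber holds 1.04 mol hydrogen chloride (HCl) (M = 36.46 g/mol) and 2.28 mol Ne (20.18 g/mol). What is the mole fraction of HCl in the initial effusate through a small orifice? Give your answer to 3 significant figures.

The effusion rate of species i is ∝ p_i/√M_i ∝ n_i/√M_i.
Mole fraction of HCl in the effusate = (n_HCl/√M_HCl) / (n_HCl/√M_HCl + n_Ne/√M_Ne)
= (1.04/√36.46) / (1.04/√36.46 + 2.28/√20.18) = 0.1722/(0.1722 + 0.5075) = 0.253.

0.253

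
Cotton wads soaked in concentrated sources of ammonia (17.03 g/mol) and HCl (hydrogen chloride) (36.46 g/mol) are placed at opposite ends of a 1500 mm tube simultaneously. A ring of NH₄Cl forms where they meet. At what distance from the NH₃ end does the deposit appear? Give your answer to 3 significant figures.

891 mm

The fronts meet when d_NH₃ + d_HCl = L with d_NH₃/d_HCl = √(M_HCl/M_NH₃) (Graham's law). Here √(M_HCl/M_NH₃) = √(36.46/17.03) = 1.463.
With d_NH₃ + d_HCl = 1500 mm, d_HCl = 1500/(1 + 1.463) = 609.0 mm.
d_NH₃ = 1500 − 609.0 = 891 mm.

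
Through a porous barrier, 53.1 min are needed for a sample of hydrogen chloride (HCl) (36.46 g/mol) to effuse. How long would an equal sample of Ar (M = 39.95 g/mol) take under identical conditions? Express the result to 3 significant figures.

From Graham's law, t_Ar/t_HCl = √(M_Ar/M_HCl) = √(39.95/36.46) = √1.096 = 1.047.
So the time for Ar is 53.1 × 1.047 = 55.6 min.

55.6 min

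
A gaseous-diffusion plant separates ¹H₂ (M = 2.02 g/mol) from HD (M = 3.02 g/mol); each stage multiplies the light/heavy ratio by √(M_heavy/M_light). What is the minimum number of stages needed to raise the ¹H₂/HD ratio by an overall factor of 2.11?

4

With α = √(3.02/2.02) per stage, ln α = ½ ln(1.49505) = 0.2011.
Need α^N ≥ 2.11 ⇒ N ≥ ln(2.11) / ln α = 0.7467 / 0.2011 = 3.71.
Rounding up, N = 4 stages.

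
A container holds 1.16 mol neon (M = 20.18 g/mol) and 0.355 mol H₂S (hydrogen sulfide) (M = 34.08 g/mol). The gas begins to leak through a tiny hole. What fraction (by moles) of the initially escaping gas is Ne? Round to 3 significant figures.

0.809

Effusion rate of each component ∝ n_i/√M_i (partial pressure × 1/√M).
So x_Ne in the escaping gas = (n_Ne/√M_Ne) / Σ(n_i/√M_i)
= (1.16/√20.18) / (1.16/√20.18 + 0.355/√34.08) = 0.2582/(0.2582 + 0.06081) = 0.809.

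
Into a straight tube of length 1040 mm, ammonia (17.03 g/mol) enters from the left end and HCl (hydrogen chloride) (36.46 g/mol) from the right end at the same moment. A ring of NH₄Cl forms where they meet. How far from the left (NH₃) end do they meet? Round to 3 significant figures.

618 mm

Distances travelled in equal time are proportional to diffusion rates, so d_NH₃/d_HCl = √(M_HCl/M_NH₃) = √(36.46/17.03) = 1.463.
With d_NH₃ + d_HCl = 1040 mm, d_HCl = 1040/(1 + 1.463) = 422.2 mm.
d_NH₃ = 1040 − 422.2 = 618 mm.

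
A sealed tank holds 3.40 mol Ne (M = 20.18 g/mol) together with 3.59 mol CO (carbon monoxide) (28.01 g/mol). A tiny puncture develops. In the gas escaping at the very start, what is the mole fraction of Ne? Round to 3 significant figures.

0.527

The effusion rate of species i is ∝ p_i/√M_i ∝ n_i/√M_i.
Mole fraction of Ne in the effusate = (n_Ne/√M_Ne) / (n_Ne/√M_Ne + n_CO/√M_CO)
= (3.40/√20.18) / (3.40/√20.18 + 3.59/√28.01) = 0.7569/(0.7569 + 0.6783) = 0.527.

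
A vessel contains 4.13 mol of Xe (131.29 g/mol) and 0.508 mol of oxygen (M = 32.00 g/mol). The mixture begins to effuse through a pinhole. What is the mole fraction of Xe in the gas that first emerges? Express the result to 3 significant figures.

0.801

Each component's effusion rate ∝ (its partial pressure)·(1/√M) ∝ n_i/√M_i.
x_Xe(eff) = (n_Xe/√M_Xe) / (n_Xe/√M_Xe + n_O₂/√M_O₂)
= (4.13/√131.29) / (4.13/√131.29 + 0.508/√32.00) = 0.3604/(0.3604 + 0.08980) = 0.801.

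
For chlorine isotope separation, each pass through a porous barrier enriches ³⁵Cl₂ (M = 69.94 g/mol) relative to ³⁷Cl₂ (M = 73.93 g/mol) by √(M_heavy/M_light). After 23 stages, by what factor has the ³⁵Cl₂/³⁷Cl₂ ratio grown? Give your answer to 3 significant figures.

After 23 stages the ratio has grown by (√(73.93/69.94))^23 = (73.93/69.94)^(23/2).
= 1.05705^(23/2) = 1.89.

1.89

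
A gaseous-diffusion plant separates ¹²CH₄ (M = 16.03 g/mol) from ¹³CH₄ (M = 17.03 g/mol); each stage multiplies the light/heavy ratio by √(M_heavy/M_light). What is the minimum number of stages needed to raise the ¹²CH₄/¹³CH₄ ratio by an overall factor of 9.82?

Single-stage factor α = √(17.03/16.03), so ln α = ½ ln(1.06238) = 0.03026.
Need α^N ≥ 9.82 ⇒ N ≥ ln(9.82) / ln α = 2.284 / 0.03026 = 75.50.
Minimum whole number of stages: N = 76.

76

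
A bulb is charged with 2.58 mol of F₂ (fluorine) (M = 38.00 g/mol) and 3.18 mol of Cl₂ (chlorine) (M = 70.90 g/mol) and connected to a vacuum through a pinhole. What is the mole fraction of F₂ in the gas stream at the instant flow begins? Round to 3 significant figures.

Rate_i ∝ x_i/√M_i (Graham's law weighted by mole fraction), so the effusate composition follows n_i/√M_i.
Mole fraction of F₂ in the effusate = (n_F₂/√M_F₂) / (n_F₂/√M_F₂ + n_Cl₂/√M_Cl₂)
= (2.58/√38.00) / (2.58/√38.00 + 3.18/√70.90) = 0.4185/(0.4185 + 0.3777) = 0.526.

0.526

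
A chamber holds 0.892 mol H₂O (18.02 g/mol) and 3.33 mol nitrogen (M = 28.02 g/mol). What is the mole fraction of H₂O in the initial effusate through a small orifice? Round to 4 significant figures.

0.2504

The effusion rate of species i is ∝ p_i/√M_i ∝ n_i/√M_i.
So x_H₂O in the escaping gas = (n_H₂O/√M_H₂O) / Σ(n_i/√M_i)
= (0.892/√18.02) / (0.892/√18.02 + 3.33/√28.02) = 0.2101/(0.2101 + 0.6291) = 0.2504.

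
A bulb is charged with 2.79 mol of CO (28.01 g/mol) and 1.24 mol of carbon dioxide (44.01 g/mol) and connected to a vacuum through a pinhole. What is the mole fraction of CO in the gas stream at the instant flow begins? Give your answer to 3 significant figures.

Rate_i ∝ x_i/√M_i (Graham's law weighted by mole fraction), so the effusate composition follows n_i/√M_i.
x_CO(eff) = (n_CO/√M_CO) / (n_CO/√M_CO + n_CO₂/√M_CO₂)
= (2.79/√28.01) / (2.79/√28.01 + 1.24/√44.01) = 0.5272/(0.5272 + 0.1869) = 0.738.

0.738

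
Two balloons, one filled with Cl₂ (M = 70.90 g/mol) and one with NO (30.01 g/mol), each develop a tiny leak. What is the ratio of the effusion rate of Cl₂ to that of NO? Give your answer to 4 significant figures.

0.6506

Since effusion rate ∝ 1/√M, rate_Cl₂/rate_NO = √(M_NO/M_Cl₂) = √(30.01/70.90) = √0.4233 = 0.6506.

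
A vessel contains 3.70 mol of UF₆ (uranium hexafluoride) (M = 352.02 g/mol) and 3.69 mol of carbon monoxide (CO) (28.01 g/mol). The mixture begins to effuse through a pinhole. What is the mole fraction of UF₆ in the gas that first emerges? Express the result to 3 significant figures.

0.220

The effusion rate of species i is ∝ p_i/√M_i ∝ n_i/√M_i.
x_UF₆(eff) = (n_UF₆/√M_UF₆) / (n_UF₆/√M_UF₆ + n_CO/√M_CO)
= (3.70/√352.02) / (3.70/√352.02 + 3.69/√28.01) = 0.1972/(0.1972 + 0.6972) = 0.220.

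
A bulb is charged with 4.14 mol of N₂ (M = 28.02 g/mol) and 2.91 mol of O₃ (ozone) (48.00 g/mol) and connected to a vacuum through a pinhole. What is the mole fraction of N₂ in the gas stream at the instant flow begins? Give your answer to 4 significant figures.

0.6506

The effusion rate of species i is ∝ p_i/√M_i ∝ n_i/√M_i.
x_N₂(eff) = (n_N₂/√M_N₂) / (n_N₂/√M_N₂ + n_O₃/√M_O₃)
= (4.14/√28.02) / (4.14/√28.02 + 2.91/√48.00) = 0.7821/(0.7821 + 0.4200) = 0.6506.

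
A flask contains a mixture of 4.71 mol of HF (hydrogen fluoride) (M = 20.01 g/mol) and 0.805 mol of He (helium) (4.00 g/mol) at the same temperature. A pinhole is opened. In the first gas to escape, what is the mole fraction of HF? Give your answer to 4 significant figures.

0.7234

Each component's effusion rate ∝ (its partial pressure)·(1/√M) ∝ n_i/√M_i.
So x_HF in the escaping gas = (n_HF/√M_HF) / Σ(n_i/√M_i)
= (4.71/√20.01) / (4.71/√20.01 + 0.805/√4.00) = 1.053/(1.053 + 0.4025) = 0.7234.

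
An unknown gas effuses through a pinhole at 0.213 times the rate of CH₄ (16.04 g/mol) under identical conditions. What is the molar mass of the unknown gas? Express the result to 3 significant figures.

By Graham's law, rate_X/rate_CH₄ = √(M_CH₄/M_X).
0.213 = √(16.04/M_X)
M_X = 16.04 / 0.213² = 16.04 / 0.04537 = 354 g/mol

354 g/mol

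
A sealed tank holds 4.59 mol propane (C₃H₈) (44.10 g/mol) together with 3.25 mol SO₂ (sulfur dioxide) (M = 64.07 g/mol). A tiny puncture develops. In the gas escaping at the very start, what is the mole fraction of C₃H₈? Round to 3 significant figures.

Each component's effusion rate ∝ (its partial pressure)·(1/√M) ∝ n_i/√M_i.
Mole fraction of C₃H₈ in the effusate = (n_C₃H₈/√M_C₃H₈) / (n_C₃H₈/√M_C₃H₈ + n_SO₂/√M_SO₂)
= (4.59/√44.10) / (4.59/√44.10 + 3.25/√64.07) = 0.6912/(0.6912 + 0.4060) = 0.630.

0.630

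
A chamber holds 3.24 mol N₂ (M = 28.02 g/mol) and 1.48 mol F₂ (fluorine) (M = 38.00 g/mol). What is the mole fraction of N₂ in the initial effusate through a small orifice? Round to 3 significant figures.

Rate_i ∝ x_i/√M_i (Graham's law weighted by mole fraction), so the effusate composition follows n_i/√M_i.
So x_N₂ in the escaping gas = (n_N₂/√M_N₂) / Σ(n_i/√M_i)
= (3.24/√28.02) / (3.24/√28.02 + 1.48/√38.00) = 0.6121/(0.6121 + 0.2401) = 0.718.

0.718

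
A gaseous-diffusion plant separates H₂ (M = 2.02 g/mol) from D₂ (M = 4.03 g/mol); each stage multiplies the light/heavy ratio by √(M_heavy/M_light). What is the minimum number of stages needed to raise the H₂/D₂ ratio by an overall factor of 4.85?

With α = √(4.03/2.02) per stage, ln α = ½ ln(1.99505) = 0.3453.
Need α^N ≥ 4.85 ⇒ N ≥ ln(4.85) / ln α = 1.579 / 0.3453 = 4.57.
Rounding up, N = 5 stages.

5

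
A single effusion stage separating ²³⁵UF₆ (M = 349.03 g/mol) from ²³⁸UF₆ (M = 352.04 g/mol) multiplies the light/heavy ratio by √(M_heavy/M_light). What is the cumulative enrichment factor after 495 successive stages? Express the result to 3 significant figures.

8.38

Overall factor = α^495 with α = √(352.04/349.03), i.e. (352.04/349.03)^(495/2).
= 1.00862^(495/2) = 8.38.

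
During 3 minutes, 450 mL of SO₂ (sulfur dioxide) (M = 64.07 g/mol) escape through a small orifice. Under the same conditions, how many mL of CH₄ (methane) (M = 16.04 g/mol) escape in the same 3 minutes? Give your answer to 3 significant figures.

Graham's law gives rate_CH₄/rate_SO₂ = √(M_SO₂/M_CH₄) = √(64.07/16.04) = √3.994 = 1.999.
So the volume for CH₄ is 450 × 1.999 = 899 mL.

899 mL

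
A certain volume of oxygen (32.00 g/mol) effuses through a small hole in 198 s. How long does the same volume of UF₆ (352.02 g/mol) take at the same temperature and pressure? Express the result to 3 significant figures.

Using Graham's law: t_UF₆/t_O₂ = √(M_UF₆/M_O₂) = √(352.02/32.00) = √11.00 = 3.317.
So the time for UF₆ is 198 × 3.317 = 657 s.

657 s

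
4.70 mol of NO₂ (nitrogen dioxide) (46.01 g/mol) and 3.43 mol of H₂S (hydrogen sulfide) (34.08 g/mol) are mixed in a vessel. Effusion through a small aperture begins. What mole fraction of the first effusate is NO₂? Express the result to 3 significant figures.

The effusion rate of species i is ∝ p_i/√M_i ∝ n_i/√M_i.
x_NO₂(eff) = (n_NO₂/√M_NO₂) / (n_NO₂/√M_NO₂ + n_H₂S/√M_H₂S)
= (4.70/√46.01) / (4.70/√46.01 + 3.43/√34.08) = 0.6929/(0.6929 + 0.5875) = 0.541.

0.541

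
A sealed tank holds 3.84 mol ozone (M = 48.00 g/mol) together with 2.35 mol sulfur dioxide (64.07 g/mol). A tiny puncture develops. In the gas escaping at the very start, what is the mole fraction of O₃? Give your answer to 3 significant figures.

0.654

Rate_i ∝ x_i/√M_i (Graham's law weighted by mole fraction), so the effusate composition follows n_i/√M_i.
Mole fraction of O₃ in the effusate = (n_O₃/√M_O₃) / (n_O₃/√M_O₃ + n_SO₂/√M_SO₂)
= (3.84/√48.00) / (3.84/√48.00 + 2.35/√64.07) = 0.5543/(0.5543 + 0.2936) = 0.654.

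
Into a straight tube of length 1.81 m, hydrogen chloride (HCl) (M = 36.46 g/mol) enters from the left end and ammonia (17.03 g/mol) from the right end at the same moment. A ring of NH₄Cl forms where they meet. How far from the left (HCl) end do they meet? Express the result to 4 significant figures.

0.7348 m

In equal time, each gas travels a distance ∝ its rate ∝ 1/√M, so d_HCl/d_NH₃ = √(M_NH₃/M_HCl) = √(17.03/36.46) = 0.6834.
With d_HCl + d_NH₃ = 1.81 m, d_NH₃ = 1.81/(1 + 0.6834) = 1.075 m.
d_HCl = 1.81 − 1.075 = 0.7348 m.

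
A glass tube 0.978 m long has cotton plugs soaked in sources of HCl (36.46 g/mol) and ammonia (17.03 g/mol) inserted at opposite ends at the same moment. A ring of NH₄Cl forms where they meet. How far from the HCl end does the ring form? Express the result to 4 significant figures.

0.3970 m

In equal time, each gas travels a distance ∝ its rate ∝ 1/√M, so d_HCl/d_NH₃ = √(M_NH₃/M_HCl) = √(17.03/36.46) = 0.6834.
With d_HCl + d_NH₃ = 0.978 m, d_NH₃ = 0.978/(1 + 0.6834) = 0.5810 m.
d_HCl = 0.978 − 0.5810 = 0.3970 m.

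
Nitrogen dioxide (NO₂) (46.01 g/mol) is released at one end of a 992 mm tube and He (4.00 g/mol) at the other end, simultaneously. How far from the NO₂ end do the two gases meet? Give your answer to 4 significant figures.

225.9 mm

In equal time, each gas travels a distance ∝ its rate ∝ 1/√M, so d_NO₂/d_He = √(M_He/M_NO₂) = √(4.00/46.01) = 0.2949.
With d_NO₂ + d_He = 992 mm, d_He = 992/(1 + 0.2949) = 766.1 mm.
d_NO₂ = 992 − 766.1 = 225.9 mm.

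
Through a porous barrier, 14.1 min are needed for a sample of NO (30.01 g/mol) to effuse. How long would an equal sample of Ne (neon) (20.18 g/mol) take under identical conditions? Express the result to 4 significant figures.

11.56 min

Graham's law gives t_Ne/t_NO = √(M_Ne/M_NO) = √(20.18/30.01) = √0.6724 = 0.8200.
So the time for Ne is 14.1 × 0.8200 = 11.56 min.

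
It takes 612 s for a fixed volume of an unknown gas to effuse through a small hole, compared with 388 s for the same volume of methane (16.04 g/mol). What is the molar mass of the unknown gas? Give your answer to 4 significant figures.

39.91 g/mol

By Graham's law, t_X/t_CH₄ = √(M_X/M_CH₄).
612/388 = 1.577 = √(M_X/16.04)
M_X = 16.04 × 1.577² = 16.04 × 2.488 = 39.91 g/mol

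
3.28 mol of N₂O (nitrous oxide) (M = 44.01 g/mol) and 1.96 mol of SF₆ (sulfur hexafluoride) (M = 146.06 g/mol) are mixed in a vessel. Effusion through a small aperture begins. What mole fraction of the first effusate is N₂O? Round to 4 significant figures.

0.7530

Effusion rate of each component ∝ n_i/√M_i (partial pressure × 1/√M).
x_N₂O(eff) = (n_N₂O/√M_N₂O) / (n_N₂O/√M_N₂O + n_SF₆/√M_SF₆)
= (3.28/√44.01) / (3.28/√44.01 + 1.96/√146.06) = 0.4944/(0.4944 + 0.1622) = 0.7530.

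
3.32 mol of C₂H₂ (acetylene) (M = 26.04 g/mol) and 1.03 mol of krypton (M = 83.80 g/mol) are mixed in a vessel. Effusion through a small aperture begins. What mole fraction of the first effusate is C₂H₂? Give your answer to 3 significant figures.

0.853

Effusion rate of each component ∝ n_i/√M_i (partial pressure × 1/√M).
Mole fraction of C₂H₂ in the effusate = (n_C₂H₂/√M_C₂H₂) / (n_C₂H₂/√M_C₂H₂ + n_Kr/√M_Kr)
= (3.32/√26.04) / (3.32/√26.04 + 1.03/√83.80) = 0.6506/(0.6506 + 0.1125) = 0.853.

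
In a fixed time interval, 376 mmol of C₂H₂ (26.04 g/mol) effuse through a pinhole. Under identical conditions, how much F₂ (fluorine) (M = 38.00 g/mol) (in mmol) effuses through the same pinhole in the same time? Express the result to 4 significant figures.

311.3 mmol

Using Graham's law: rate_F₂/rate_C₂H₂ = √(M_C₂H₂/M_F₂) = √(26.04/38.00) = √0.6853 = 0.8278.
So the amount for F₂ is 376 × 0.8278 = 311.3 mmol.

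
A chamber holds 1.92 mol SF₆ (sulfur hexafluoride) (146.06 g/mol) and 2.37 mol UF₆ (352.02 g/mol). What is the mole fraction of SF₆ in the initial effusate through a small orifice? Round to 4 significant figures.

Effusion rate of each component ∝ n_i/√M_i (partial pressure × 1/√M).
Mole fraction of SF₆ in the effusate = (n_SF₆/√M_SF₆) / (n_SF₆/√M_SF₆ + n_UF₆/√M_UF₆)
= (1.92/√146.06) / (1.92/√146.06 + 2.37/√352.02) = 0.1589/(0.1589 + 0.1263) = 0.5571.

0.5571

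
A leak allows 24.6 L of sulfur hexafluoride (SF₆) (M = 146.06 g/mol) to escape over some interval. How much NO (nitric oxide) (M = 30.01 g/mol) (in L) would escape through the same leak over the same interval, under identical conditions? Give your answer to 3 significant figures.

Graham's law gives rate_NO/rate_SF₆ = √(M_SF₆/M_NO) = √(146.06/30.01) = √4.867 = 2.206.
So the volume for NO is 24.6 × 2.206 = 54.3 L.

54.3 L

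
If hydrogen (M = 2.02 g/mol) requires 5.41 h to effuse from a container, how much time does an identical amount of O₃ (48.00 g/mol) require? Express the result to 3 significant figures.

Since effusion rate ∝ 1/√M, t_O₃/t_H₂ = √(M_O₃/M_H₂) = √(48.00/2.02) = √23.76 = 4.875.
So the time for O₃ is 5.41 × 4.875 = 26.4 h.

26.4 h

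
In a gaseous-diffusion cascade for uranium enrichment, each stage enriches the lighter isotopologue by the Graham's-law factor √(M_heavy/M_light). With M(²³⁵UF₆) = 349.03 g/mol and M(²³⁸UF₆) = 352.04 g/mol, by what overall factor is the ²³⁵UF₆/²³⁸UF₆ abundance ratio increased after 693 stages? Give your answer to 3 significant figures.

19.6

The single-stage factor is √(M_heavy/M_light), so 693 stages give [√(352.04/349.03)]^693 = (352.04/349.03)^(693/2).
= 1.00862^(693/2) = 19.6.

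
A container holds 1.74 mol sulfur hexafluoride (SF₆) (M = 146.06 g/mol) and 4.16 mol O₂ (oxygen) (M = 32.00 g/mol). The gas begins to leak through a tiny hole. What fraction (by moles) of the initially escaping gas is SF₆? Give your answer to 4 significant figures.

Each component's effusion rate ∝ (its partial pressure)·(1/√M) ∝ n_i/√M_i.
So x_SF₆ in the escaping gas = (n_SF₆/√M_SF₆) / Σ(n_i/√M_i)
= (1.74/√146.06) / (1.74/√146.06 + 4.16/√32.00) = 0.1440/(0.1440 + 0.7354) = 0.1637.

0.1637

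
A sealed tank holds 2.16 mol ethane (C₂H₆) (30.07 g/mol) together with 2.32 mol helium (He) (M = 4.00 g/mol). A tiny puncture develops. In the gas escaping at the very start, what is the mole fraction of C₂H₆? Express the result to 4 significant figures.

0.2535

The effusion rate of species i is ∝ p_i/√M_i ∝ n_i/√M_i.
So x_C₂H₆ in the escaping gas = (n_C₂H₆/√M_C₂H₆) / Σ(n_i/√M_i)
= (2.16/√30.07) / (2.16/√30.07 + 2.32/√4.00) = 0.3939/(0.3939 + 1.160) = 0.2535.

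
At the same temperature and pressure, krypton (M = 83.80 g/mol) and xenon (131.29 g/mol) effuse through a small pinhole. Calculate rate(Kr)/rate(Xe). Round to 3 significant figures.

From Graham's law, rate_Kr/rate_Xe = √(M_Xe/M_Kr) = √(131.29/83.80) = √1.567 = 1.25.

1.25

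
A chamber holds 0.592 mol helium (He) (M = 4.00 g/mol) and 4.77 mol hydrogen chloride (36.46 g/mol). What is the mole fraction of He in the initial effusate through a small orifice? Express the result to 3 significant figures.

Rate_i ∝ x_i/√M_i (Graham's law weighted by mole fraction), so the effusate composition follows n_i/√M_i.
x_He(eff) = (n_He/√M_He) / (n_He/√M_He + n_HCl/√M_HCl)
= (0.592/√4.00) / (0.592/√4.00 + 4.77/√36.46) = 0.2960/(0.2960 + 0.7900) = 0.273.

0.273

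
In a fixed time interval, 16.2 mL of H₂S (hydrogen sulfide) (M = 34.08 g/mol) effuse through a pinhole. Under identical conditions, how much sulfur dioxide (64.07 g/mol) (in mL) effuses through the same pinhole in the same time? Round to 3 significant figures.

11.8 mL

Graham's law gives rate_SO₂/rate_H₂S = √(M_H₂S/M_SO₂) = √(34.08/64.07) = √0.5319 = 0.7293.
So the volume for SO₂ is 16.2 × 0.7293 = 11.8 mL.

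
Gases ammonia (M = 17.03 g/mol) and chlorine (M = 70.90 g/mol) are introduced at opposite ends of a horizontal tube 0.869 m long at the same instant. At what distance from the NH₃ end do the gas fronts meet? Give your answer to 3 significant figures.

In equal time, each gas travels a distance ∝ its rate ∝ 1/√M, so d_NH₃/d_Cl₂ = √(M_Cl₂/M_NH₃) = √(70.90/17.03) = 2.040.
With d_NH₃ + d_Cl₂ = 0.869 m, d_Cl₂ = 0.869/(1 + 2.040) = 0.2858 m.
d_NH₃ = 0.869 − 0.2858 = 0.583 m.

0.583 m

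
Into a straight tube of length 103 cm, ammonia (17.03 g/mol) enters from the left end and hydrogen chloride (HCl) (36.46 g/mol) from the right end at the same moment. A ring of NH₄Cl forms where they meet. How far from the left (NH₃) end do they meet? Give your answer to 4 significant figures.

61.18 cm

In equal time, each gas travels a distance ∝ its rate ∝ 1/√M, so d_NH₃/d_HCl = √(M_HCl/M_NH₃) = √(36.46/17.03) = 1.463.
With d_NH₃ + d_HCl = 103 cm, d_HCl = 103/(1 + 1.463) = 41.82 cm.
d_NH₃ = 103 − 41.82 = 61.18 cm.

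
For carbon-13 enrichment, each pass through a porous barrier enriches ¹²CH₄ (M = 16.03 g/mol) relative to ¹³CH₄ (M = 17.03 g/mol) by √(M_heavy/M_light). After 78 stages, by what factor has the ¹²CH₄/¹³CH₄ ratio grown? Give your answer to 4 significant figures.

Overall factor = α^78 with α = √(17.03/16.03), i.e. (17.03/16.03)^(78/2).
= 1.06238^39 = 10.59.

10.59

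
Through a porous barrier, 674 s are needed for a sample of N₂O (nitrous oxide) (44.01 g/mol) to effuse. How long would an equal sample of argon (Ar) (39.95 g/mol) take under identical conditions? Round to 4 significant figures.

From Graham's law, t_Ar/t_N₂O = √(M_Ar/M_N₂O) = √(39.95/44.01) = √0.9077 = 0.9528.
So the time for Ar is 674 × 0.9528 = 642.2 s.

642.2 s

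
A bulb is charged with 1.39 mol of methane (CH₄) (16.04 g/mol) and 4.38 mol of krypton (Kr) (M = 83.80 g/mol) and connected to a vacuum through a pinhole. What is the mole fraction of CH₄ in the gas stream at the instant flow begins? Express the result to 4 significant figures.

Each component's effusion rate ∝ (its partial pressure)·(1/√M) ∝ n_i/√M_i.
x_CH₄(eff) = (n_CH₄/√M_CH₄) / (n_CH₄/√M_CH₄ + n_Kr/√M_Kr)
= (1.39/√16.04) / (1.39/√16.04 + 4.38/√83.80) = 0.3471/(0.3471 + 0.4785) = 0.4204.

0.4204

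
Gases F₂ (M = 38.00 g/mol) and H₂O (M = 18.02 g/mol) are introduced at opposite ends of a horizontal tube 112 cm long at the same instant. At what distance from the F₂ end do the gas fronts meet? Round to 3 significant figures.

Graham's law gives d_F₂/d_H₂O = rate_F₂/rate_H₂O = √(M_H₂O/M_F₂) = √(18.02/38.00) = 0.6886.
With d_F₂ + d_H₂O = 112 cm, d_H₂O = 112/(1 + 0.6886) = 66.33 cm.
d_F₂ = 112 − 66.33 = 45.7 cm.

45.7 cm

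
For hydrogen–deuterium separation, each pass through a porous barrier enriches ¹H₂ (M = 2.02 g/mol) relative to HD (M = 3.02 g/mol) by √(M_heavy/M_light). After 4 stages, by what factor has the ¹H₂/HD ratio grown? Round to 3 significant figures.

2.24

The single-stage factor is √(M_heavy/M_light), so 4 stages give [√(3.02/2.02)]^4 = (3.02/2.02)^(4/2).
= 1.49505^2 = 2.24.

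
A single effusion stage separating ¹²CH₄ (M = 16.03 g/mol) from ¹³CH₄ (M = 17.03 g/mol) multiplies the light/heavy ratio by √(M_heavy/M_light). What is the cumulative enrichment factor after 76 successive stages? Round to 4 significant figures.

Overall factor = α^76 with α = √(17.03/16.03), i.e. (17.03/16.03)^(76/2).
= 1.06238^38 = 9.970.

9.970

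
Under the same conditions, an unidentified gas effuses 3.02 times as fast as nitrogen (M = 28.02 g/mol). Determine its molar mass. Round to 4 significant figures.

3.072 g/mol

By Graham's law, rate_X/rate_N₂ = √(M_N₂/M_X).
3.02 = √(28.02/M_X)
M_X = 28.02 / 3.02² = 28.02 / 9.120 = 3.072 g/mol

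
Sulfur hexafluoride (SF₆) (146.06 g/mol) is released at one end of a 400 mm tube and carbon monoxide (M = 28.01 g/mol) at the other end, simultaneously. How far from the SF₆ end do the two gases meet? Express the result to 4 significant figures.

121.8 mm

Graham's law gives d_SF₆/d_CO = rate_SF₆/rate_CO = √(M_CO/M_SF₆) = √(28.01/146.06) = 0.4379.
With d_SF₆ + d_CO = 400 mm, d_CO = 400/(1 + 0.4379) = 278.2 mm.
d_SF₆ = 400 − 278.2 = 121.8 mm.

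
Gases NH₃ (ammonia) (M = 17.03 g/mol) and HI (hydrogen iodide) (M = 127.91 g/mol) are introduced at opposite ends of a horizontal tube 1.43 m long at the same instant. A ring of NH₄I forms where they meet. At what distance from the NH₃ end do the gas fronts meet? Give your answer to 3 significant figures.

1.05 m

The fronts meet when d_NH₃ + d_HI = L with d_NH₃/d_HI = √(M_HI/M_NH₃) (Graham's law). Here √(M_HI/M_NH₃) = √(127.91/17.03) = 2.741.
With d_NH₃ + d_HI = 1.43 m, d_HI = 1.43/(1 + 2.741) = 0.3823 m.
d_NH₃ = 1.43 − 0.3823 = 1.05 m.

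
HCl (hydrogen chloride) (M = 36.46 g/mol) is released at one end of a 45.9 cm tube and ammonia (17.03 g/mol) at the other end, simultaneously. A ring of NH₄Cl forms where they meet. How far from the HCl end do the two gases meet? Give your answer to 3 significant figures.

Distances travelled in equal time are proportional to diffusion rates, so d_HCl/d_NH₃ = √(M_NH₃/M_HCl) = √(17.03/36.46) = 0.6834.
With d_HCl + d_NH₃ = 45.9 cm, d_NH₃ = 45.9/(1 + 0.6834) = 27.27 cm.
d_HCl = 45.9 − 27.27 = 18.6 cm.

18.6 cm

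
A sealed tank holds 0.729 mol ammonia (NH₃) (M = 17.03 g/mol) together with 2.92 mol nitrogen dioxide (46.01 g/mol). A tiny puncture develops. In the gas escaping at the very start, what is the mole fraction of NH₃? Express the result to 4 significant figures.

Each component's effusion rate ∝ (its partial pressure)·(1/√M) ∝ n_i/√M_i.
So x_NH₃ in the escaping gas = (n_NH₃/√M_NH₃) / Σ(n_i/√M_i)
= (0.729/√17.03) / (0.729/√17.03 + 2.92/√46.01) = 0.1767/(0.1767 + 0.4305) = 0.2910.

0.2910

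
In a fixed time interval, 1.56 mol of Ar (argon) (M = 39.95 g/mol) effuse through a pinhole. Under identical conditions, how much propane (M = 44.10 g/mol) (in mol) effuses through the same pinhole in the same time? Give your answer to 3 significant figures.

Since effusion rate ∝ 1/√M, rate_C₃H₈/rate_Ar = √(M_Ar/M_C₃H₈) = √(39.95/44.10) = √0.9059 = 0.9518.
So the amount for C₃H₈ is 1.56 × 0.9518 = 1.48 mol.

1.48 mol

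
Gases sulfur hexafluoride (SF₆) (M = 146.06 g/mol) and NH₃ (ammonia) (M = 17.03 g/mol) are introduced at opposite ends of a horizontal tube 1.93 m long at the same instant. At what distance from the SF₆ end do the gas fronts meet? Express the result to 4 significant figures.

0.4913 m

The fronts meet when d_SF₆ + d_NH₃ = L with d_SF₆/d_NH₃ = √(M_NH₃/M_SF₆) (Graham's law). Here √(M_NH₃/M_SF₆) = √(17.03/146.06) = 0.3415.
With d_SF₆ + d_NH₃ = 1.93 m, d_NH₃ = 1.93/(1 + 0.3415) = 1.439 m.
d_SF₆ = 1.93 − 1.439 = 0.4913 m.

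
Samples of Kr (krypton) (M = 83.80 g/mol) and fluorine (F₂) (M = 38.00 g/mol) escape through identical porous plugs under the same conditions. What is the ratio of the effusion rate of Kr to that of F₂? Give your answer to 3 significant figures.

Using Graham's law: rate_Kr/rate_F₂ = √(M_F₂/M_Kr) = √(38.00/83.80) = √0.4535 = 0.673.

0.673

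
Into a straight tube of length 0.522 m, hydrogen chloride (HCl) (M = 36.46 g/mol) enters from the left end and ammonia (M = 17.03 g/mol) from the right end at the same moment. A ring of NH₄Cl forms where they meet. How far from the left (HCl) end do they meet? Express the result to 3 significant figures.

0.212 m

In equal time, each gas travels a distance ∝ its rate ∝ 1/√M, so d_HCl/d_NH₃ = √(M_NH₃/M_HCl) = √(17.03/36.46) = 0.6834.
With d_HCl + d_NH₃ = 0.522 m, d_NH₃ = 0.522/(1 + 0.6834) = 0.3101 m.
d_HCl = 0.522 − 0.3101 = 0.212 m.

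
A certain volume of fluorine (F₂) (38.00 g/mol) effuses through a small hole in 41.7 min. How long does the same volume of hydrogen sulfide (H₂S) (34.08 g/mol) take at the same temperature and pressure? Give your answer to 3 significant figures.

From Graham's law, t_H₂S/t_F₂ = √(M_H₂S/M_F₂) = √(34.08/38.00) = √0.8968 = 0.9470.
So the time for H₂S is 41.7 × 0.9470 = 39.5 min.

39.5 min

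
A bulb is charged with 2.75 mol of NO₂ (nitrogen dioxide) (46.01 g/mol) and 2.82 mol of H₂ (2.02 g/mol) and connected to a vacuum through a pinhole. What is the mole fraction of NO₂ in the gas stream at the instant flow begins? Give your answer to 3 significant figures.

The effusion rate of species i is ∝ p_i/√M_i ∝ n_i/√M_i.
So x_NO₂ in the escaping gas = (n_NO₂/√M_NO₂) / Σ(n_i/√M_i)
= (2.75/√46.01) / (2.75/√46.01 + 2.82/√2.02) = 0.4054/(0.4054 + 1.984) = 0.170.

0.170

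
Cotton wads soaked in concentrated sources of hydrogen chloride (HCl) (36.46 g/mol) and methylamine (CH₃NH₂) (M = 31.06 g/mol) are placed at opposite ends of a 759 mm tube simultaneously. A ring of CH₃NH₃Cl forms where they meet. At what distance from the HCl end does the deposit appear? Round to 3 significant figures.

364 mm

In equal time, each gas travels a distance ∝ its rate ∝ 1/√M, so d_HCl/d_CH₃NH₂ = √(M_CH₃NH₂/M_HCl) = √(31.06/36.46) = 0.9230.
With d_HCl + d_CH₃NH₂ = 759 mm, d_CH₃NH₂ = 759/(1 + 0.9230) = 394.7 mm.
d_HCl = 759 − 394.7 = 364 mm.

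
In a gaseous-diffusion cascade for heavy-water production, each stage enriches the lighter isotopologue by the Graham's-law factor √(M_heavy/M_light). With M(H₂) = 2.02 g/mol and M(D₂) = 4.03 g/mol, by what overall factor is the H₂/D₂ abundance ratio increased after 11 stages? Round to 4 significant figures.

Overall factor = α^11 with α = √(4.03/2.02), i.e. (4.03/2.02)^(11/2).
= 1.99505^(11/2) = 44.64.

44.64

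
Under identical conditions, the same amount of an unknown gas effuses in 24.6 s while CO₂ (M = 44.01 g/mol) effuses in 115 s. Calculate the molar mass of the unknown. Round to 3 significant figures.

Graham's law gives t_X/t_CO₂ = √(M_X/M_CO₂).
24.6/115 = 0.2139 = √(M_X/44.01)
M_X = 44.01 × 0.2139² = 44.01 × 0.04576 = 2.01 g/mol

2.01 g/mol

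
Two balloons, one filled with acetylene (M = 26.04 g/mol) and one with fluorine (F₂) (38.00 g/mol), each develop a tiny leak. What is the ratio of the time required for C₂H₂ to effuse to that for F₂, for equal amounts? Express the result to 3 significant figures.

Graham's law gives t_C₂H₂/t_F₂ = √(M_C₂H₂/M_F₂) = √(26.04/38.00) = √0.6853 = 0.828.

0.828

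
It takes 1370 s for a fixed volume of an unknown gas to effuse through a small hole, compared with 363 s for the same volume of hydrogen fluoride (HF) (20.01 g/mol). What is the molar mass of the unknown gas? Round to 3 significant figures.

285 g/mol

From Graham's law, t_X/t_HF = √(M_X/M_HF).
1370/363 = 3.774 = √(M_X/20.01)
M_X = 20.01 × 3.774² = 20.01 × 14.24 = 285 g/mol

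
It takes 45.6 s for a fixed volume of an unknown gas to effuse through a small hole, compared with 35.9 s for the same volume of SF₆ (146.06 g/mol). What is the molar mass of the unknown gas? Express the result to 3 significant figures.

By Graham's law, t_X/t_SF₆ = √(M_X/M_SF₆).
45.6/35.9 = 1.270 = √(M_X/146.06)
M_X = 146.06 × 1.270² = 146.06 × 1.613 = 236 g/mol

236 g/mol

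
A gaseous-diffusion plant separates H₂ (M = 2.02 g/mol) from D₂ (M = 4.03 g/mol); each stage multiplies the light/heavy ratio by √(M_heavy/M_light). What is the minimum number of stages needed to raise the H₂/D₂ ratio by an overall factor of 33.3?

Single-stage factor α = √(4.03/2.02), so ln α = ½ ln(1.99505) = 0.3453.
Need α^N ≥ 33.3 ⇒ N ≥ ln(33.3) / ln α = 3.506 / 0.3453 = 10.15.
Rounding up, N = 11 stages.

11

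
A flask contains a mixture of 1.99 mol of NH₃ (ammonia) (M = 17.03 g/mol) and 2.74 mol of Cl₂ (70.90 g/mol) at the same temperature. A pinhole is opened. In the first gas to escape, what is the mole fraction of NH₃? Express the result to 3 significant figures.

Rate_i ∝ x_i/√M_i (Graham's law weighted by mole fraction), so the effusate composition follows n_i/√M_i.
Mole fraction of NH₃ in the effusate = (n_NH₃/√M_NH₃) / (n_NH₃/√M_NH₃ + n_Cl₂/√M_Cl₂)
= (1.99/√17.03) / (1.99/√17.03 + 2.74/√70.90) = 0.4822/(0.4822 + 0.3254) = 0.597.

0.597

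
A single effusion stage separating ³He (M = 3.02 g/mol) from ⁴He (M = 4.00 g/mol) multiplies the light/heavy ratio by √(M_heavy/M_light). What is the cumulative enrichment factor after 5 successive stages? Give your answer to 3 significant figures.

2.02

The single-stage factor is √(M_heavy/M_light), so 5 stages give [√(4.00/3.02)]^5 = (4.00/3.02)^(5/2).
= 1.32450^(5/2) = 2.02.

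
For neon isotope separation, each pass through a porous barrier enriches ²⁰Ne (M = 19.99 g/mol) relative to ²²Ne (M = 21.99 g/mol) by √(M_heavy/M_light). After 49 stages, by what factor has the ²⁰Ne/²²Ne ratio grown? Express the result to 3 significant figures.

10.3

The single-stage factor is √(M_heavy/M_light), so 49 stages give [√(21.99/19.99)]^49 = (21.99/19.99)^(49/2).
= 1.10005^(49/2) = 10.3.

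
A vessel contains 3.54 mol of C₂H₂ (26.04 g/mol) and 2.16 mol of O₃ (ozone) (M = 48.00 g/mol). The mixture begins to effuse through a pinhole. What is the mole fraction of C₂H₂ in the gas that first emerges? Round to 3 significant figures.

Effusion rate of each component ∝ n_i/√M_i (partial pressure × 1/√M).
x_C₂H₂(eff) = (n_C₂H₂/√M_C₂H₂) / (n_C₂H₂/√M_C₂H₂ + n_O₃/√M_O₃)
= (3.54/√26.04) / (3.54/√26.04 + 2.16/√48.00) = 0.6937/(0.6937 + 0.3118) = 0.690.

0.690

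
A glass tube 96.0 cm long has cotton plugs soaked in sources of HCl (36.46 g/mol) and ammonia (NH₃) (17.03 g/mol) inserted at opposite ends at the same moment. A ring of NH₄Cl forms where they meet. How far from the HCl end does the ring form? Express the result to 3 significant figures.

Distances travelled in equal time are proportional to diffusion rates, so d_HCl/d_NH₃ = √(M_NH₃/M_HCl) = √(17.03/36.46) = 0.6834.
With d_HCl + d_NH₃ = 96.0 cm, d_NH₃ = 96.0/(1 + 0.6834) = 57.03 cm.
d_HCl = 96.0 − 57.03 = 39.0 cm.

39.0 cm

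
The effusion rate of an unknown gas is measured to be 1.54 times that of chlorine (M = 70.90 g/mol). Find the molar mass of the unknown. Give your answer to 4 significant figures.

By Graham's law, rate_X/rate_Cl₂ = √(M_Cl₂/M_X).
1.54 = √(70.90/M_X)
M_X = 70.90 / 1.54² = 70.90 / 2.372 = 29.90 g/mol

29.90 g/mol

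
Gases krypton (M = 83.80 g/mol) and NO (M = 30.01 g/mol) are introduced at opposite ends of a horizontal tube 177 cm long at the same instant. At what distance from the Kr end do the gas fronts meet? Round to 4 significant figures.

Distances travelled in equal time are proportional to diffusion rates, so d_Kr/d_NO = √(M_NO/M_Kr) = √(30.01/83.80) = 0.5984.
With d_Kr + d_NO = 177 cm, d_NO = 177/(1 + 0.5984) = 110.7 cm.
d_Kr = 177 − 110.7 = 66.27 cm.

66.27 cm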